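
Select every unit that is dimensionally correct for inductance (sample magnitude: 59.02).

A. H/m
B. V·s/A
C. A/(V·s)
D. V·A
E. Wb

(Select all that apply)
B

inductance has SI base units: kg * m^2 / (A^2 * s^2)

Checking each option against kg * m^2 / (A^2 * s^2):
  A. H/m: ✗ does not match
  B. V·s/A: ✓ matches
  C. A/(V·s): ✗ does not match
  D. V·A: ✗ does not match
  E. Wb: ✗ does not match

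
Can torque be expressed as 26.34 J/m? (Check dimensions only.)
No

torque has SI base units: kg * m^2 / s^2
J/m does NOT reduce to kg * m^2 / s^2; a valid unit for torque would be e.g. N·m.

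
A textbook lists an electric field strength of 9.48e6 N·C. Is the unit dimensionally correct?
No

electric field strength has SI base units: kg * m / (A * s^3)
N·C does NOT reduce to kg * m / (A * s^3); a valid unit for electric field strength would be e.g. V/m.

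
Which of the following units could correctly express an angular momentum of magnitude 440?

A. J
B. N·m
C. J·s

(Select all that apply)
C

angular momentum has SI base units: kg * m^2 / s

Checking each option against kg * m^2 / s:
  A. J: ✗ does not match
  B. N·m: ✗ does not match
  C. J·s: ✓ matches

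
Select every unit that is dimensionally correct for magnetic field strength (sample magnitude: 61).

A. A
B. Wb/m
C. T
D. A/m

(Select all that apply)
D

magnetic field strength has SI base units: A / m

Checking each option against A / m:
  A. A: ✗ does not match
  B. Wb/m: ✗ does not match
  C. T: ✗ does not match
  D. A/m: ✓ matches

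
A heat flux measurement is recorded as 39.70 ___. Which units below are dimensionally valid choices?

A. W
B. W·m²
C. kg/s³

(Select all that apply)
C

heat flux has SI base units: kg / s^3

Checking each option against kg / s^3:
  A. W: ✗ does not match
  B. W·m²: ✗ does not match
  C. kg/s³: ✓ matches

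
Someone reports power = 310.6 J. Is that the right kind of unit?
No

power has SI base units: kg * m^2 / s^3
J does NOT reduce to kg * m^2 / s^3; a valid unit for power would be e.g. W.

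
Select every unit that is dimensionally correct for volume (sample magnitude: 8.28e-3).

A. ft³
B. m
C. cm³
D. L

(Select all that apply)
A, C, D

volume has SI base units: m^3

Checking each option against m^3:
  A. ft³: ✓ matches
  B. m: ✗ does not match
  C. cm³: ✓ matches
  D. L: ✓ matches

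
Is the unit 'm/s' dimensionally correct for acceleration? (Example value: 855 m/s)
No

acceleration has SI base units: m / s^2
m/s does NOT reduce to m / s^2; a valid unit for acceleration would be e.g. m/s².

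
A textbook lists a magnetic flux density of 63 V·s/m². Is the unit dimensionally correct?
Yes

magnetic flux density has SI base units: kg / (A * s^2)
V·s/m² reduces to the same SI base units, so it is a valid unit for magnetic flux density.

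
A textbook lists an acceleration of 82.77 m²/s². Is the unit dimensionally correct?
No

acceleration has SI base units: m / s^2
m²/s² does NOT reduce to m / s^2; a valid unit for acceleration would be e.g. m/s².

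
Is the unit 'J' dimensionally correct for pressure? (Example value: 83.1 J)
No

pressure has SI base units: kg / (m * s^2)
J does NOT reduce to kg / (m * s^2); a valid unit for pressure would be e.g. Pa.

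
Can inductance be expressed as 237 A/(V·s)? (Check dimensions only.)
No

inductance has SI base units: kg * m^2 / (A^2 * s^2)
A/(V·s) does NOT reduce to kg * m^2 / (A^2 * s^2); a valid unit for inductance would be e.g. H.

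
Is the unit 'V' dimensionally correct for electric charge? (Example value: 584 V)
No

electric charge has SI base units: A * s
V does NOT reduce to A * s; a valid unit for electric charge would be e.g. C.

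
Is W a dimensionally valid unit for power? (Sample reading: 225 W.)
Yes

power has SI base units: kg * m^2 / s^3
W reduces to the same SI base units, so it is a valid unit for power.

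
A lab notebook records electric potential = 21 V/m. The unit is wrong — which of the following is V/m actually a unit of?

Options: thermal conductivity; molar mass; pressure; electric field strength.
electric field strength

electric potential should have units dimensionally equivalent to kg * m^2 / (A * s^3) (e.g. V).
The given unit 'V/m' reduces to kg * m / (A * s^3). Of the listed options, that is the dimensionality of electric field strength.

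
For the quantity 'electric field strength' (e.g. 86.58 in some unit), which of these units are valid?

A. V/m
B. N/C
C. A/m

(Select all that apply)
A, B

electric field strength has SI base units: kg * m / (A * s^3)

Checking each option against kg * m / (A * s^3):
  A. V/m: ✓ matches
  B. N/C: ✓ matches
  C. A/m: ✗ does not match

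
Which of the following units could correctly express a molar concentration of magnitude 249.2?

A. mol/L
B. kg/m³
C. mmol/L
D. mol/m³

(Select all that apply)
A, C, D

molar concentration has SI base units: mol / m^3

Checking each option against mol / m^3:
  A. mol/L: ✓ matches
  B. kg/m³: ✗ does not match
  C. mmol/L: ✓ matches
  D. mol/m³: ✓ matches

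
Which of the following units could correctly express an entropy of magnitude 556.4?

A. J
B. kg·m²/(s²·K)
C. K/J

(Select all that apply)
B

entropy has SI base units: kg * m^2 / (s^2 * K)

Checking each option against kg * m^2 / (s^2 * K):
  A. J: ✗ does not match
  B. kg·m²/(s²·K): ✓ matches
  C. K/J: ✗ does not match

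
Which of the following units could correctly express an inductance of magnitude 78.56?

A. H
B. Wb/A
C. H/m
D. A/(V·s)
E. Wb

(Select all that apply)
A, B

inductance has SI base units: kg * m^2 / (A^2 * s^2)

Checking each option against kg * m^2 / (A^2 * s^2):
  A. H: ✓ matches
  B. Wb/A: ✓ matches
  C. H/m: ✗ does not match
  D. A/(V·s): ✗ does not match
  E. Wb: ✗ does not match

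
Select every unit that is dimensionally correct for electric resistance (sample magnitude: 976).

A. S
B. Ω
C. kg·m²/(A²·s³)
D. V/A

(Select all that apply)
B, C, D

electric resistance has SI base units: kg * m^2 / (A^2 * s^3)

Checking each option against kg * m^2 / (A^2 * s^3):
  A. S: ✗ does not match
  B. Ω: ✓ matches
  C. kg·m²/(A²·s³): ✓ matches
  D. V/A: ✓ matches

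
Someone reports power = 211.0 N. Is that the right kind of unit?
No

power has SI base units: kg * m^2 / s^3
N does NOT reduce to kg * m^2 / s^3; a valid unit for power would be e.g. W.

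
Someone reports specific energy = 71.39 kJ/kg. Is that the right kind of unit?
Yes

specific energy has SI base units: m^2 / s^2
kJ/kg reduces to the same SI base units, so it is a valid unit for specific energy.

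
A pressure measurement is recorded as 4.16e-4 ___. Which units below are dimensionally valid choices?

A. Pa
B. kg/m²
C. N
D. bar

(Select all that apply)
A, D

pressure has SI base units: kg / (m * s^2)

Checking each option against kg / (m * s^2):
  A. Pa: ✓ matches
  B. kg/m²: ✗ does not match
  C. N: ✗ does not match
  D. bar: ✓ matches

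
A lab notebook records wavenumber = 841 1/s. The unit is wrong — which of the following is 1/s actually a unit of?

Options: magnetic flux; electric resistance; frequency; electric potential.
frequency

wavenumber should have units dimensionally equivalent to 1 / m (e.g. 1/m).
The given unit '1/s' reduces to 1 / s. Of the listed options, that is the dimensionality of frequency.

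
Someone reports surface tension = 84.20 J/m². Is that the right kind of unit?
Yes

surface tension has SI base units: kg / s^2
J/m² reduces to the same SI base units, so it is a valid unit for surface tension.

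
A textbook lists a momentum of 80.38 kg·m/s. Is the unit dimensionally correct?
Yes

momentum has SI base units: kg * m / s
kg·m/s reduces to the same SI base units, so it is a valid unit for momentum.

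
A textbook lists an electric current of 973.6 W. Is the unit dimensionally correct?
No

electric current has SI base units: A
W does NOT reduce to A; a valid unit for electric current would be e.g. A.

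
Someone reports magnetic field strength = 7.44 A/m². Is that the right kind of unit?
No

magnetic field strength has SI base units: A / m
A/m² does NOT reduce to A / m; a valid unit for magnetic field strength would be e.g. A/m.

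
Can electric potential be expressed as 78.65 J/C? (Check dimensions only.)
Yes

electric potential has SI base units: kg * m^2 / (A * s^3)
J/C reduces to the same SI base units, so it is a valid unit for electric potential.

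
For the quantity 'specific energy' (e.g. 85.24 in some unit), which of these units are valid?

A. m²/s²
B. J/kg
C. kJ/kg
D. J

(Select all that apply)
A, B, C

specific energy has SI base units: m^2 / s^2

Checking each option against m^2 / s^2:
  A. m²/s²: ✓ matches
  B. J/kg: ✓ matches
  C. kJ/kg: ✓ matches
  D. J: ✗ does not match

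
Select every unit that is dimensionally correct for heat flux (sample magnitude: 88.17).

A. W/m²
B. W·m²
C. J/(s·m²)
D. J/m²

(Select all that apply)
A, C

heat flux has SI base units: kg / s^3

Checking each option against kg / s^3:
  A. W/m²: ✓ matches
  B. W·m²: ✗ does not match
  C. J/(s·m²): ✓ matches
  D. J/m²: ✗ does not match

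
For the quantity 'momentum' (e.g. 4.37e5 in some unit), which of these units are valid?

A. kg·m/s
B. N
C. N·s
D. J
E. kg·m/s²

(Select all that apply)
A, C

momentum has SI base units: kg * m / s

Checking each option against kg * m / s:
  A. kg·m/s: ✓ matches
  B. N: ✗ does not match
  C. N·s: ✓ matches
  D. J: ✗ does not match
  E. kg·m/s²: ✗ does not match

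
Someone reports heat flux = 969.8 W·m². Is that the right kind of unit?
No

heat flux has SI base units: kg / s^3
W·m² does NOT reduce to kg / s^3; a valid unit for heat flux would be e.g. W/m².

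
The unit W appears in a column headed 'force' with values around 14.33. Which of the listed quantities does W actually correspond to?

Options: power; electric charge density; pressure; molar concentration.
power

force should have units dimensionally equivalent to kg * m / s^2 (e.g. N).
The given unit 'W' reduces to kg * m^2 / s^3. Of the listed options, that is the dimensionality of power.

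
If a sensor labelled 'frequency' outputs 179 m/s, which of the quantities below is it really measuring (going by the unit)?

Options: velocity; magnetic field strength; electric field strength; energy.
velocity

frequency should have units dimensionally equivalent to 1 / s (e.g. Hz).
The given unit 'm/s' reduces to m / s. Of the listed options, that is the dimensionality of velocity.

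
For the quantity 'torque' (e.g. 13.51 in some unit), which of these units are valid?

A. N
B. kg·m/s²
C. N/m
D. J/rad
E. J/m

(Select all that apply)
D

torque has SI base units: kg * m^2 / s^2

Checking each option against kg * m^2 / s^2:
  A. N: ✗ does not match
  B. kg·m/s²: ✗ does not match
  C. N/m: ✗ does not match
  D. J/rad: ✓ matches
  E. J/m: ✗ does not match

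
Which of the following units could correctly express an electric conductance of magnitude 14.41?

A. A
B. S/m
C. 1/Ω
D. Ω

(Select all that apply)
C

electric conductance has SI base units: A^2 * s^3 / (kg * m^2)

Checking each option against A^2 * s^3 / (kg * m^2):
  A. A: ✗ does not match
  B. S/m: ✗ does not match
  C. 1/Ω: ✓ matches
  D. Ω: ✗ does not match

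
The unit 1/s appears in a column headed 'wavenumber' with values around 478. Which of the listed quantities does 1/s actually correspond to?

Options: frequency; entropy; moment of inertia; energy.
frequency

wavenumber should have units dimensionally equivalent to 1 / m (e.g. 1/m).
The given unit '1/s' reduces to 1 / s. Of the listed options, that is the dimensionality of frequency.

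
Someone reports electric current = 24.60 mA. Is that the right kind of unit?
Yes

electric current has SI base units: A
mA reduces to the same SI base units, so it is a valid unit for electric current.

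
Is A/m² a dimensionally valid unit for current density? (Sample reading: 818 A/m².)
Yes

current density has SI base units: A / m^2
A/m² reduces to the same SI base units, so it is a valid unit for current density.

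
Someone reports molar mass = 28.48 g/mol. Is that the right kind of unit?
Yes

molar mass has SI base units: kg / mol
g/mol reduces to the same SI base units, so it is a valid unit for molar mass.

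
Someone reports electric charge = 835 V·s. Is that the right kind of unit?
No

electric charge has SI base units: A * s
V·s does NOT reduce to A * s; a valid unit for electric charge would be e.g. C.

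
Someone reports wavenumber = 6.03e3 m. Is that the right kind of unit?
No

wavenumber has SI base units: 1 / m
m does NOT reduce to 1 / m; a valid unit for wavenumber would be e.g. 1/m.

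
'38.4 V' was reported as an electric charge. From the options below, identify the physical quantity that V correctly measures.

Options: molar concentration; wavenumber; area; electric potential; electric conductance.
electric potential

electric charge should have units dimensionally equivalent to A * s (e.g. C).
The given unit 'V' reduces to kg * m^2 / (A * s^3). Of the listed options, that is the dimensionality of electric potential.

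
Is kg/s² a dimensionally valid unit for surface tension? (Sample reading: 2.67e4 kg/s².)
Yes

surface tension has SI base units: kg / s^2
kg/s² reduces to the same SI base units, so it is a valid unit for surface tension.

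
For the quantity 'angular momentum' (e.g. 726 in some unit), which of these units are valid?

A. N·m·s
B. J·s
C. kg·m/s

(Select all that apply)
A, B

angular momentum has SI base units: kg * m^2 / s

Checking each option against kg * m^2 / s:
  A. N·m·s: ✓ matches
  B. J·s: ✓ matches
  C. kg·m/s: ✗ does not match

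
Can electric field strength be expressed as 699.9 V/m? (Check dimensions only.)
Yes

electric field strength has SI base units: kg * m / (A * s^3)
V/m reduces to the same SI base units, so it is a valid unit for electric field strength.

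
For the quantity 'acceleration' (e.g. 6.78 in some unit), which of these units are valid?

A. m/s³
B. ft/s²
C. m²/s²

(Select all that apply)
B

acceleration has SI base units: m / s^2

Checking each option against m / s^2:
  A. m/s³: ✗ does not match
  B. ft/s²: ✓ matches
  C. m²/s²: ✗ does not match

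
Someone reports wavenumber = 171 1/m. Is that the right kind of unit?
Yes

wavenumber has SI base units: 1 / m
1/m reduces to the same SI base units, so it is a valid unit for wavenumber.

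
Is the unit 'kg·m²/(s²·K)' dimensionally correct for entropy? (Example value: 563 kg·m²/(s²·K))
Yes

entropy has SI base units: kg * m^2 / (s^2 * K)
kg·m²/(s²·K) reduces to the same SI base units, so it is a valid unit for entropy.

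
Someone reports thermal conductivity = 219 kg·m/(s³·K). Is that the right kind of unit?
Yes

thermal conductivity has SI base units: kg * m / (s^3 * K)
kg·m/(s³·K) reduces to the same SI base units, so it is a valid unit for thermal conductivity.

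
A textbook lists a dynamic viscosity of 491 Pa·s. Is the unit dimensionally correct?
Yes

dynamic viscosity has SI base units: kg / (m * s)
Pa·s reduces to the same SI base units, so it is a valid unit for dynamic viscosity.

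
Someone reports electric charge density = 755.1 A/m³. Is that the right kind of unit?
No

electric charge density has SI base units: A * s / m^3
A/m³ does NOT reduce to A * s / m^3; a valid unit for electric charge density would be e.g. C/m³.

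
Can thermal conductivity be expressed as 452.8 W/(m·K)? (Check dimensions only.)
Yes

thermal conductivity has SI base units: kg * m / (s^3 * K)
W/(m·K) reduces to the same SI base units, so it is a valid unit for thermal conductivity.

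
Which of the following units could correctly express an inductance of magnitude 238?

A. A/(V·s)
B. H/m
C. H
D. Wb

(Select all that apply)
C

inductance has SI base units: kg * m^2 / (A^2 * s^2)

Checking each option against kg * m^2 / (A^2 * s^2):
  A. A/(V·s): ✗ does not match
  B. H/m: ✗ does not match
  C. H: ✓ matches
  D. Wb: ✗ does not match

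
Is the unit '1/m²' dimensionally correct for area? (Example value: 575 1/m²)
No

area has SI base units: m^2
1/m² does NOT reduce to m^2; a valid unit for area would be e.g. m².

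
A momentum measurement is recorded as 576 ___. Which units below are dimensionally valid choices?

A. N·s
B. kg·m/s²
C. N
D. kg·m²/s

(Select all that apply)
A

momentum has SI base units: kg * m / s

Checking each option against kg * m / s:
  A. N·s: ✓ matches
  B. kg·m/s²: ✗ does not match
  C. N: ✗ does not match
  D. kg·m²/s: ✗ does not match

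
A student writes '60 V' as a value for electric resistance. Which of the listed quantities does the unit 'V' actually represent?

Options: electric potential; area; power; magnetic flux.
electric potential

electric resistance should have units dimensionally equivalent to kg * m^2 / (A^2 * s^3) (e.g. Ω).
The given unit 'V' reduces to kg * m^2 / (A * s^3). Of the listed options, that is the dimensionality of electric potential.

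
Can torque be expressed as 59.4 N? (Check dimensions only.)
No

torque has SI base units: kg * m^2 / s^2
N does NOT reduce to kg * m^2 / s^2; a valid unit for torque would be e.g. N·m.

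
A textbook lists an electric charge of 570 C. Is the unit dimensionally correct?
Yes

electric charge has SI base units: A * s
C reduces to the same SI base units, so it is a valid unit for electric charge.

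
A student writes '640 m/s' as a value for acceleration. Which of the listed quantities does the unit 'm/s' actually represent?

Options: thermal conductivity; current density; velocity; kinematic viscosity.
velocity

acceleration should have units dimensionally equivalent to m / s^2 (e.g. m/s²).
The given unit 'm/s' reduces to m / s. Of the listed options, that is the dimensionality of velocity.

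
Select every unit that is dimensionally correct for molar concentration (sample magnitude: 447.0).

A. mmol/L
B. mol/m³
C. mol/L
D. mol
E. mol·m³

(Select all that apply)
A, B, C

molar concentration has SI base units: mol / m^3

Checking each option against mol / m^3:
  A. mmol/L: ✓ matches
  B. mol/m³: ✓ matches
  C. mol/L: ✓ matches
  D. mol: ✗ does not match
  E. mol·m³: ✗ does not match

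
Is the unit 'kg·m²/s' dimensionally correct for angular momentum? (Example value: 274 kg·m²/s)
Yes

angular momentum has SI base units: kg * m^2 / s
kg·m²/s reduces to the same SI base units, so it is a valid unit for angular momentum.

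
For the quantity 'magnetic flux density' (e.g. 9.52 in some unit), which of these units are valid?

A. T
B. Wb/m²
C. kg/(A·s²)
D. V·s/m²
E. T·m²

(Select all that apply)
A, B, C, D

magnetic flux density has SI base units: kg / (A * s^2)

Checking each option against kg / (A * s^2):
  A. T: ✓ matches
  B. Wb/m²: ✓ matches
  C. kg/(A·s²): ✓ matches
  D. V·s/m²: ✓ matches
  E. T·m²: ✗ does not match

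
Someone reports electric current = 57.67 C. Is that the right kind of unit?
No

electric current has SI base units: A
C does NOT reduce to A; a valid unit for electric current would be e.g. A.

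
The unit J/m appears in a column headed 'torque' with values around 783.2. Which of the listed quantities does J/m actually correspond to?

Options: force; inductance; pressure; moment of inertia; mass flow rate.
force

torque should have units dimensionally equivalent to kg * m^2 / s^2 (e.g. N·m).
The given unit 'J/m' reduces to kg * m / s^2. Of the listed options, that is the dimensionality of force.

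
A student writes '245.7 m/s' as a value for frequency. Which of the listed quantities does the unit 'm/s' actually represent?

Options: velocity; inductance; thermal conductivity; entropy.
velocity

frequency should have units dimensionally equivalent to 1 / s (e.g. Hz).
The given unit 'm/s' reduces to m / s. Of the listed options, that is the dimensionality of velocity.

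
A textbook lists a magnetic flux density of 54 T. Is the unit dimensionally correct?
Yes

magnetic flux density has SI base units: kg / (A * s^2)
T reduces to the same SI base units, so it is a valid unit for magnetic flux density.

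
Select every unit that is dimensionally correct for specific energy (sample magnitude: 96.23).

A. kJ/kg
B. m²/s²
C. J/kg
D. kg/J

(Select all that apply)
A, B, C

specific energy has SI base units: m^2 / s^2

Checking each option against m^2 / s^2:
  A. kJ/kg: ✓ matches
  B. m²/s²: ✓ matches
  C. J/kg: ✓ matches
  D. kg/J: ✗ does not match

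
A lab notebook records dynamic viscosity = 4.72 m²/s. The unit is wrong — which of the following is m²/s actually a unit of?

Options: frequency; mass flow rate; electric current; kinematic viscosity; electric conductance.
kinematic viscosity

dynamic viscosity should have units dimensionally equivalent to kg / (m * s) (e.g. Pa·s).
The given unit 'm²/s' reduces to m^2 / s. Of the listed options, that is the dimensionality of kinematic viscosity.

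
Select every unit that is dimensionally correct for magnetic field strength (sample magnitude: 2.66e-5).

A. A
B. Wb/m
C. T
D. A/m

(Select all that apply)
D

magnetic field strength has SI base units: A / m

Checking each option against A / m:
  A. A: ✗ does not match
  B. Wb/m: ✗ does not match
  C. T: ✗ does not match
  D. A/m: ✓ matches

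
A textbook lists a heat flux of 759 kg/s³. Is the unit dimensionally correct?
Yes

heat flux has SI base units: kg / s^3
kg/s³ reduces to the same SI base units, so it is a valid unit for heat flux.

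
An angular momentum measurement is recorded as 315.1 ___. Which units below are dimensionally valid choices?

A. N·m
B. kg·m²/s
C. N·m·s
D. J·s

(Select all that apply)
B, C, D

angular momentum has SI base units: kg * m^2 / s

Checking each option against kg * m^2 / s:
  A. N·m: ✗ does not match
  B. kg·m²/s: ✓ matches
  C. N·m·s: ✓ matches
  D. J·s: ✓ matches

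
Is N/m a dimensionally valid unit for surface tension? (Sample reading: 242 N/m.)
Yes

surface tension has SI base units: kg / s^2
N/m reduces to the same SI base units, so it is a valid unit for surface tension.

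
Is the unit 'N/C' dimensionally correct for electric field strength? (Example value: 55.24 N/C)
Yes

electric field strength has SI base units: kg * m / (A * s^3)
N/C reduces to the same SI base units, so it is a valid unit for electric field strength.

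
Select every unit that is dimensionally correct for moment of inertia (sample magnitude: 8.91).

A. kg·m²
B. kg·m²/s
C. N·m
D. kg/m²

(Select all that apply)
A

moment of inertia has SI base units: kg * m^2

Checking each option against kg * m^2:
  A. kg·m²: ✓ matches
  B. kg·m²/s: ✗ does not match
  C. N·m: ✗ does not match
  D. kg/m²: ✗ does not match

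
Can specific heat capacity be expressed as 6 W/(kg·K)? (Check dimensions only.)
No

specific heat capacity has SI base units: m^2 / (s^2 * K)
W/(kg·K) does NOT reduce to m^2 / (s^2 * K); a valid unit for specific heat capacity would be e.g. J/(kg·K).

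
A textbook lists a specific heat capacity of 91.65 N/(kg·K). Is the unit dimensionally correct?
No

specific heat capacity has SI base units: m^2 / (s^2 * K)
N/(kg·K) does NOT reduce to m^2 / (s^2 * K); a valid unit for specific heat capacity would be e.g. J/(kg·K).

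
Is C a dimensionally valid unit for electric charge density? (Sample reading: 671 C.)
No

electric charge density has SI base units: A * s / m^3
C does NOT reduce to A * s / m^3; a valid unit for electric charge density would be e.g. C/m³.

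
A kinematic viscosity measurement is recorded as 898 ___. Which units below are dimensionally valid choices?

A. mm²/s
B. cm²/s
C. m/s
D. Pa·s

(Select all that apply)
A, B

kinematic viscosity has SI base units: m^2 / s

Checking each option against m^2 / s:
  A. mm²/s: ✓ matches
  B. cm²/s: ✓ matches
  C. m/s: ✗ does not match
  D. Pa·s: ✗ does not match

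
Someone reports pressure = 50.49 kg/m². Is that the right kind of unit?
No

pressure has SI base units: kg / (m * s^2)
kg/m² does NOT reduce to kg / (m * s^2); a valid unit for pressure would be e.g. Pa.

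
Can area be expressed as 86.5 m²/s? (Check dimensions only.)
No

area has SI base units: m^2
m²/s does NOT reduce to m^2; a valid unit for area would be e.g. m².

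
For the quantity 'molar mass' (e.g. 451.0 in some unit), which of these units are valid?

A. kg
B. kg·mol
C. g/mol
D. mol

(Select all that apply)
C

molar mass has SI base units: kg / mol

Checking each option against kg / mol:
  A. kg: ✗ does not match
  B. kg·mol: ✗ does not match
  C. g/mol: ✓ matches
  D. mol: ✗ does not match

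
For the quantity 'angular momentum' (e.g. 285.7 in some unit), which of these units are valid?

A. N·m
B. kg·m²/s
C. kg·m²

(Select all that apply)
B

angular momentum has SI base units: kg * m^2 / s

Checking each option against kg * m^2 / s:
  A. N·m: ✗ does not match
  B. kg·m²/s: ✓ matches
  C. kg·m²: ✗ does not match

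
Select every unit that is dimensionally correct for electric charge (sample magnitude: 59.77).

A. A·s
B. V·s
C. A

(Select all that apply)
A

electric charge has SI base units: A * s

Checking each option against A * s:
  A. A·s: ✓ matches
  B. V·s: ✗ does not match
  C. A: ✗ does not match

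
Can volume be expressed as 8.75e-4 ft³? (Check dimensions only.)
Yes

volume has SI base units: m^3
ft³ reduces to the same SI base units, so it is a valid unit for volume.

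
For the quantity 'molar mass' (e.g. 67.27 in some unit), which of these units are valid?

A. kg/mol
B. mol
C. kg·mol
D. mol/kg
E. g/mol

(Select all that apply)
A, E

molar mass has SI base units: kg / mol

Checking each option against kg / mol:
  A. kg/mol: ✓ matches
  B. mol: ✗ does not match
  C. kg·mol: ✗ does not match
  D. mol/kg: ✗ does not match
  E. g/mol: ✓ matches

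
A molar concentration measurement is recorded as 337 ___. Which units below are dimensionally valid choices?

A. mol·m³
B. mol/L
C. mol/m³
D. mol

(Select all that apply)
B, C

molar concentration has SI base units: mol / m^3

Checking each option against mol / m^3:
  A. mol·m³: ✗ does not match
  B. mol/L: ✓ matches
  C. mol/m³: ✓ matches
  D. mol: ✗ does not match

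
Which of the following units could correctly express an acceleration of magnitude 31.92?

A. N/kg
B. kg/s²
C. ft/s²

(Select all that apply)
A, C

acceleration has SI base units: m / s^2

Checking each option against m / s^2:
  A. N/kg: ✓ matches
  B. kg/s²: ✗ does not match
  C. ft/s²: ✓ matches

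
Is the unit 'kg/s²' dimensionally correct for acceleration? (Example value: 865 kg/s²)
No

acceleration has SI base units: m / s^2
kg/s² does NOT reduce to m / s^2; a valid unit for acceleration would be e.g. m/s².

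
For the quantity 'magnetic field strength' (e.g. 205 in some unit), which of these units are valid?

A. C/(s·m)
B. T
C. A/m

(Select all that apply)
A, C

magnetic field strength has SI base units: A / m

Checking each option against A / m:
  A. C/(s·m): ✓ matches
  B. T: ✗ does not match
  C. A/m: ✓ matches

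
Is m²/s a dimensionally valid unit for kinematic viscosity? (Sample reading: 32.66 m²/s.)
Yes

kinematic viscosity has SI base units: m^2 / s
m²/s reduces to the same SI base units, so it is a valid unit for kinematic viscosity.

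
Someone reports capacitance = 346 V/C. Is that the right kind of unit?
No

capacitance has SI base units: A^2 * s^4 / (kg * m^2)
V/C does NOT reduce to A^2 * s^4 / (kg * m^2); a valid unit for capacitance would be e.g. F.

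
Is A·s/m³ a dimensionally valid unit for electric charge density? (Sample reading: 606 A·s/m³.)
Yes

electric charge density has SI base units: A * s / m^3
A·s/m³ reduces to the same SI base units, so it is a valid unit for electric charge density.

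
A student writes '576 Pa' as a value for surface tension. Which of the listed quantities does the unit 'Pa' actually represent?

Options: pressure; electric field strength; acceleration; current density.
pressure

surface tension should have units dimensionally equivalent to kg / s^2 (e.g. N/m).
The given unit 'Pa' reduces to kg / (m * s^2). Of the listed options, that is the dimensionality of pressure.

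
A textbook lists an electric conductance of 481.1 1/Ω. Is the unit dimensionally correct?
Yes

electric conductance has SI base units: A^2 * s^3 / (kg * m^2)
1/Ω reduces to the same SI base units, so it is a valid unit for electric conductance.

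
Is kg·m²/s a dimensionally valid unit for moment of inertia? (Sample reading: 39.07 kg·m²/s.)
No

moment of inertia has SI base units: kg * m^2
kg·m²/s does NOT reduce to kg * m^2; a valid unit for moment of inertia would be e.g. kg·m².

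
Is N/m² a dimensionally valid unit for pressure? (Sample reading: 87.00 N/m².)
Yes

pressure has SI base units: kg / (m * s^2)
N/m² reduces to the same SI base units, so it is a valid unit for pressure.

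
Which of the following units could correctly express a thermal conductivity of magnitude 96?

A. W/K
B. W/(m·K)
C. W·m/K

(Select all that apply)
B

thermal conductivity has SI base units: kg * m / (s^3 * K)

Checking each option against kg * m / (s^3 * K):
  A. W/K: ✗ does not match
  B. W/(m·K): ✓ matches
  C. W·m/K: ✗ does not match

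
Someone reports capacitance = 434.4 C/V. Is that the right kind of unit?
Yes

capacitance has SI base units: A^2 * s^4 / (kg * m^2)
C/V reduces to the same SI base units, so it is a valid unit for capacitance.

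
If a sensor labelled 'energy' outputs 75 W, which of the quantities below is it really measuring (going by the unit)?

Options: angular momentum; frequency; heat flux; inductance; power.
power

energy should have units dimensionally equivalent to kg * m^2 / s^2 (e.g. J).
The given unit 'W' reduces to kg * m^2 / s^3. Of the listed options, that is the dimensionality of power.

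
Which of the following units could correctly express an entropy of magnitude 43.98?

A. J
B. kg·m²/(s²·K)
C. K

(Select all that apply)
B

entropy has SI base units: kg * m^2 / (s^2 * K)

Checking each option against kg * m^2 / (s^2 * K):
  A. J: ✗ does not match
  B. kg·m²/(s²·K): ✓ matches
  C. K: ✗ does not match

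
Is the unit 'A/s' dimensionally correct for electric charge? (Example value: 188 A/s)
No

electric charge has SI base units: A * s
A/s does NOT reduce to A * s; a valid unit for electric charge would be e.g. C.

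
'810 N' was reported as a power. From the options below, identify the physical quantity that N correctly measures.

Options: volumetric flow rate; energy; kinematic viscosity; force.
force

power should have units dimensionally equivalent to kg * m^2 / s^3 (e.g. W).
The given unit 'N' reduces to kg * m / s^2. Of the listed options, that is the dimensionality of force.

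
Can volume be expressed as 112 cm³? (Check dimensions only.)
Yes

volume has SI base units: m^3
cm³ reduces to the same SI base units, so it is a valid unit for volume.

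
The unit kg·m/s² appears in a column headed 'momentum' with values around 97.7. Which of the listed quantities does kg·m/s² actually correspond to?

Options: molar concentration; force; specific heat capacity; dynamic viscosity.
force

momentum should have units dimensionally equivalent to kg * m / s (e.g. kg·m/s).
The given unit 'kg·m/s²' reduces to kg * m / s^2. Of the listed options, that is the dimensionality of force.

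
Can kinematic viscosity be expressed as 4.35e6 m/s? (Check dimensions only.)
No

kinematic viscosity has SI base units: m^2 / s
m/s does NOT reduce to m^2 / s; a valid unit for kinematic viscosity would be e.g. m²/s.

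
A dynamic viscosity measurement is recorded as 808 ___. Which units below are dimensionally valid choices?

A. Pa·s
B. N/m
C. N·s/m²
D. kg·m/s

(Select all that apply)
A, C

dynamic viscosity has SI base units: kg / (m * s)

Checking each option against kg / (m * s):
  A. Pa·s: ✓ matches
  B. N/m: ✗ does not match
  C. N·s/m²: ✓ matches
  D. kg·m/s: ✗ does not match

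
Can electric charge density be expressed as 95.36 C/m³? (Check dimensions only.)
Yes

electric charge density has SI base units: A * s / m^3
C/m³ reduces to the same SI base units, so it is a valid unit for electric charge density.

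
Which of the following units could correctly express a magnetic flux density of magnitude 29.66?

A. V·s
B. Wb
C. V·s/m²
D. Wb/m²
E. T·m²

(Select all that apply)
C, D

magnetic flux density has SI base units: kg / (A * s^2)

Checking each option against kg / (A * s^2):
  A. V·s: ✗ does not match
  B. Wb: ✗ does not match
  C. V·s/m²: ✓ matches
  D. Wb/m²: ✓ matches
  E. T·m²: ✗ does not match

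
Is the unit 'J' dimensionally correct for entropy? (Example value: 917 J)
No

entropy has SI base units: kg * m^2 / (s^2 * K)
J does NOT reduce to kg * m^2 / (s^2 * K); a valid unit for entropy would be e.g. J/K.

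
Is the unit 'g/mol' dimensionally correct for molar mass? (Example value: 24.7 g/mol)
Yes

molar mass has SI base units: kg / mol
g/mol reduces to the same SI base units, so it is a valid unit for molar mass.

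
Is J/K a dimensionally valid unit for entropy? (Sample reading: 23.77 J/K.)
Yes

entropy has SI base units: kg * m^2 / (s^2 * K)
J/K reduces to the same SI base units, so it is a valid unit for entropy.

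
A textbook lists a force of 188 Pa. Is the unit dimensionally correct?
No

force has SI base units: kg * m / s^2
Pa does NOT reduce to kg * m / s^2; a valid unit for force would be e.g. N.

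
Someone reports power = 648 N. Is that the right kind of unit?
No

power has SI base units: kg * m^2 / s^3
N does NOT reduce to kg * m^2 / s^3; a valid unit for power would be e.g. W.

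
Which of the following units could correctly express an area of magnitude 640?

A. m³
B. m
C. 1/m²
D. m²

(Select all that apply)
D

area has SI base units: m^2

Checking each option against m^2:
  A. m³: ✗ does not match
  B. m: ✗ does not match
  C. 1/m²: ✗ does not match
  D. m²: ✓ matches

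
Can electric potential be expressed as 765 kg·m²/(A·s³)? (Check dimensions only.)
Yes

electric potential has SI base units: kg * m^2 / (A * s^3)
kg·m²/(A·s³) reduces to the same SI base units, so it is a valid unit for electric potential.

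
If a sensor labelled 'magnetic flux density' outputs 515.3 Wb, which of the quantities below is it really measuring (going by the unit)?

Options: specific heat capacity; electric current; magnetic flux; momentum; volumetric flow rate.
magnetic flux

magnetic flux density should have units dimensionally equivalent to kg / (A * s^2) (e.g. T).
The given unit 'Wb' reduces to kg * m^2 / (A * s^2). Of the listed options, that is the dimensionality of magnetic flux.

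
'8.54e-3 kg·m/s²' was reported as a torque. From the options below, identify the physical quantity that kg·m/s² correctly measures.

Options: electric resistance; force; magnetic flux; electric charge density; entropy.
force

torque should have units dimensionally equivalent to kg * m^2 / s^2 (e.g. N·m).
The given unit 'kg·m/s²' reduces to kg * m / s^2. Of the listed options, that is the dimensionality of force.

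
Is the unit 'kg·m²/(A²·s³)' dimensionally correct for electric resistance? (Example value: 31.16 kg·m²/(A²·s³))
Yes

electric resistance has SI base units: kg * m^2 / (A^2 * s^3)
kg·m²/(A²·s³) reduces to the same SI base units, so it is a valid unit for electric resistance.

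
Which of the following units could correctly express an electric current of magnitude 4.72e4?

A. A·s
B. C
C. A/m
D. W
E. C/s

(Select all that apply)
E

electric current has SI base units: A

Checking each option against A:
  A. A·s: ✗ does not match
  B. C: ✗ does not match
  C. A/m: ✗ does not match
  D. W: ✗ does not match
  E. C/s: ✓ matches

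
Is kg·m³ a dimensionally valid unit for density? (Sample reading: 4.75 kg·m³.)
No

density has SI base units: kg / m^3
kg·m³ does NOT reduce to kg / m^3; a valid unit for density would be e.g. kg/m³.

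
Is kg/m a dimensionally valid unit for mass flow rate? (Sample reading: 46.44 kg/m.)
No

mass flow rate has SI base units: kg / s
kg/m does NOT reduce to kg / s; a valid unit for mass flow rate would be e.g. kg/s.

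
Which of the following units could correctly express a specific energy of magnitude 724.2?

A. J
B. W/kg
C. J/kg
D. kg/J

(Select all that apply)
C

specific energy has SI base units: m^2 / s^2

Checking each option against m^2 / s^2:
  A. J: ✗ does not match
  B. W/kg: ✗ does not match
  C. J/kg: ✓ matches
  D. kg/J: ✗ does not match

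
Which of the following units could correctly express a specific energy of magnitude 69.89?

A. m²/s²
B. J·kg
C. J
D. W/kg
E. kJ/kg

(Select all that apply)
A, E

specific energy has SI base units: m^2 / s^2

Checking each option against m^2 / s^2:
  A. m²/s²: ✓ matches
  B. J·kg: ✗ does not match
  C. J: ✗ does not match
  D. W/kg: ✗ does not match
  E. kJ/kg: ✓ matches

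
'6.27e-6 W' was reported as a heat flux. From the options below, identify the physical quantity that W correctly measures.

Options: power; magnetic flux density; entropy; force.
power

heat flux should have units dimensionally equivalent to kg / s^3 (e.g. W/m²).
The given unit 'W' reduces to kg * m^2 / s^3. Of the listed options, that is the dimensionality of power.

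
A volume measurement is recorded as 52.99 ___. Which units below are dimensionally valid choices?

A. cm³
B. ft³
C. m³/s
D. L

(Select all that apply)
A, B, D

volume has SI base units: m^3

Checking each option against m^3:
  A. cm³: ✓ matches
  B. ft³: ✓ matches
  C. m³/s: ✗ does not match
  D. L: ✓ matches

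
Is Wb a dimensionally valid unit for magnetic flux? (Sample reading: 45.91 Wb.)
Yes

magnetic flux has SI base units: kg * m^2 / (A * s^2)
Wb reduces to the same SI base units, so it is a valid unit for magnetic flux.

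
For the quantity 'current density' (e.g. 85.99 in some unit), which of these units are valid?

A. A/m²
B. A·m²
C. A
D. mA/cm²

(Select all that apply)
A, D

current density has SI base units: A / m^2

Checking each option against A / m^2:
  A. A/m²: ✓ matches
  B. A·m²: ✗ does not match
  C. A: ✗ does not match
  D. mA/cm²: ✓ matches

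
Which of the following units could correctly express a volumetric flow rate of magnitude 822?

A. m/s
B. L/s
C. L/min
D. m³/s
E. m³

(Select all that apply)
B, C, D

volumetric flow rate has SI base units: m^3 / s

Checking each option against m^3 / s:
  A. m/s: ✗ does not match
  B. L/s: ✓ matches
  C. L/min: ✓ matches
  D. m³/s: ✓ matches
  E. m³: ✗ does not match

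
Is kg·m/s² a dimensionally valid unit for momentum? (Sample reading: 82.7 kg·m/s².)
No

momentum has SI base units: kg * m / s
kg·m/s² does NOT reduce to kg * m / s; a valid unit for momentum would be e.g. kg·m/s.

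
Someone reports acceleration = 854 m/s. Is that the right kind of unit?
No

acceleration has SI base units: m / s^2
m/s does NOT reduce to m / s^2; a valid unit for acceleration would be e.g. m/s².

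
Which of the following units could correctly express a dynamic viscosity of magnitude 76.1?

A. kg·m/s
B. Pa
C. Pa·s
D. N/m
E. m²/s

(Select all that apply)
C

dynamic viscosity has SI base units: kg / (m * s)

Checking each option against kg / (m * s):
  A. kg·m/s: ✗ does not match
  B. Pa: ✗ does not match
  C. Pa·s: ✓ matches
  D. N/m: ✗ does not match
  E. m²/s: ✗ does not match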